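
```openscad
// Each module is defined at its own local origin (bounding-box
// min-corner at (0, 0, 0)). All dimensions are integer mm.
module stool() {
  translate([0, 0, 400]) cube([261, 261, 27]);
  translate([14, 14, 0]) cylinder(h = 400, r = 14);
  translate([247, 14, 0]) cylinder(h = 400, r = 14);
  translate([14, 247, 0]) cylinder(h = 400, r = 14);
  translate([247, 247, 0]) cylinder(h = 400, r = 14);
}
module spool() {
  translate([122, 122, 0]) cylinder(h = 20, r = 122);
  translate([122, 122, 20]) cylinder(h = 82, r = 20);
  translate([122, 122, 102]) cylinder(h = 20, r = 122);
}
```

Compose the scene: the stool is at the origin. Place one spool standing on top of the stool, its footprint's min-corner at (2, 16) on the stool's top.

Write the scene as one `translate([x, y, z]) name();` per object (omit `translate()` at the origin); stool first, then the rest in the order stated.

stool();
translate([2, 16, 427]) spool();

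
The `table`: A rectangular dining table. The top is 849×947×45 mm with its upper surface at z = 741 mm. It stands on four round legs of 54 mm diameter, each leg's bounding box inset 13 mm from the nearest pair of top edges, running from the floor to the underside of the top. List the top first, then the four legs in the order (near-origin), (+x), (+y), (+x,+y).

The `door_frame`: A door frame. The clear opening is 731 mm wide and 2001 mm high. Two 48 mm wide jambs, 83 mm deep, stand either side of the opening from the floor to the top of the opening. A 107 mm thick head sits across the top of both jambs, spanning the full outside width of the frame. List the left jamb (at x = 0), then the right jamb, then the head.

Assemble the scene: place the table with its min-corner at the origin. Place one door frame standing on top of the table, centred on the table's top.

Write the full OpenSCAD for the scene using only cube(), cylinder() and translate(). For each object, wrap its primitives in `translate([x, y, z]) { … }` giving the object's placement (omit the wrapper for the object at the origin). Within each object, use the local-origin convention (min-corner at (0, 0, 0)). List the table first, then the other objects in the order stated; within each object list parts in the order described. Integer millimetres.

translate([0, 0, 696]) cube([849, 947, 45]);
translate([40, 40, 0]) cylinder(h = 696, r = 27);
translate([809, 40, 0]) cylinder(h = 696, r = 27);
translate([40, 907, 0]) cylinder(h = 696, r = 27);
translate([809, 907, 0]) cylinder(h = 696, r = 27);
translate([11, 432, 741]) {
  cube([48, 83, 2001]);
  translate([779, 0, 0]) cube([48, 83, 2001]);
  translate([0, 0, 2001]) cube([827, 83, 107]);
}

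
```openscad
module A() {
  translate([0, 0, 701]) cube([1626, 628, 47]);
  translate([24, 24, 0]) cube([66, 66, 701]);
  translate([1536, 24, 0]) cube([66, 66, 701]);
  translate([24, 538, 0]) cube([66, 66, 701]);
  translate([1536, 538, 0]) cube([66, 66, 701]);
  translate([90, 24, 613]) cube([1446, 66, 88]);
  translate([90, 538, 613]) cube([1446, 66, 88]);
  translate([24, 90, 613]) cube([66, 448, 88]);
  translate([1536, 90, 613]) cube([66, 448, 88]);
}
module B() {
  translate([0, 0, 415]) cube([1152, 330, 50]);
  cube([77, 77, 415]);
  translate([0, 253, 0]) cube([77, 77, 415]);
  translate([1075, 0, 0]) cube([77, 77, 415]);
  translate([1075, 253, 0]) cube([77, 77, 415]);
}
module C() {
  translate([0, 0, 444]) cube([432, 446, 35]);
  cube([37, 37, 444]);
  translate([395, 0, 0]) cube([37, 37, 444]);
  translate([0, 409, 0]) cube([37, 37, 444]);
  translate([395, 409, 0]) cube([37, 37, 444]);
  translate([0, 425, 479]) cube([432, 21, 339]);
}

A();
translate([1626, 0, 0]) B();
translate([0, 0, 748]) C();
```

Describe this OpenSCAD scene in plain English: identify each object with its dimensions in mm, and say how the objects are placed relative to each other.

A is a rectangular dining table. The top is 1626×628×47 mm with its upper surface at z = 748 mm. It stands on four 66×66 mm square legs, each inset 24 mm from the nearest pair of top edges, running from the floor to the underside of the top. Four apron rails, 66 mm thick and 88 mm tall, run between adjacent legs with their top edges flush with the underside of the top and their outer faces flush with the legs' outer faces.

B is a long wooden bench with a 1152 mm (x) × 330 mm (y) seat, 50 mm thick, its top surface 465 mm above the floor. Four 77 mm square legs at the seat corners, flush with the edges, run from z = 0 to the seat underside.

C is a chair. The seat is a 432×446×35 mm slab with its top at z = 479 mm, on four 37×37 mm corner legs (flush with the seat edges, standing on z = 0). A flat backrest 21 mm thick, 339 mm tall, spans the full seat width and rises from the seat top along its +y edge, rear face flush with the rear of the seat.

The bench is against the table's +x side, with their −y faces flush. The chair is on top of the table.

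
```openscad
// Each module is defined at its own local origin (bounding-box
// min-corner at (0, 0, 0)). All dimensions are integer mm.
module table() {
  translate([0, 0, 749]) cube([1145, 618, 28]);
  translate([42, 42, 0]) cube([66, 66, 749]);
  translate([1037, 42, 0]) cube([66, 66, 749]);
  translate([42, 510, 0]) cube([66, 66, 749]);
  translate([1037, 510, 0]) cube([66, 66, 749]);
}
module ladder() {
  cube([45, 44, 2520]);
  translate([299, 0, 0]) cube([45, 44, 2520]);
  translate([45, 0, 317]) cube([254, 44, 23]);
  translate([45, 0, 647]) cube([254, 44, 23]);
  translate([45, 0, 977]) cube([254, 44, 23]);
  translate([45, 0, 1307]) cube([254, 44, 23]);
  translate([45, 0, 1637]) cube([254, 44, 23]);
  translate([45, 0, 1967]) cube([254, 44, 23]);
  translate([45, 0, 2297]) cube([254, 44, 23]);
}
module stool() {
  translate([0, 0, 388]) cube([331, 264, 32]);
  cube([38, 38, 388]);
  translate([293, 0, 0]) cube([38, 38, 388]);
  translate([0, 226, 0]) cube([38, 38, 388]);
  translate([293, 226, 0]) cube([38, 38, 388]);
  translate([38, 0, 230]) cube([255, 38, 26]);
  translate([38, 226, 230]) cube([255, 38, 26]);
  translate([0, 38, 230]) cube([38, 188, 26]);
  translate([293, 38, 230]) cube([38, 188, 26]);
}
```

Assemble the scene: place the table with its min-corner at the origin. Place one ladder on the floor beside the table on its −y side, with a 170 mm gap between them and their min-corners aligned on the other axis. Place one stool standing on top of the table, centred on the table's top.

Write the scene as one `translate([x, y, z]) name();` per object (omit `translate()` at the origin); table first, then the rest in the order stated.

table();
translate([0, -214, 0]) ladder();
translate([407, 177, 777]) stool();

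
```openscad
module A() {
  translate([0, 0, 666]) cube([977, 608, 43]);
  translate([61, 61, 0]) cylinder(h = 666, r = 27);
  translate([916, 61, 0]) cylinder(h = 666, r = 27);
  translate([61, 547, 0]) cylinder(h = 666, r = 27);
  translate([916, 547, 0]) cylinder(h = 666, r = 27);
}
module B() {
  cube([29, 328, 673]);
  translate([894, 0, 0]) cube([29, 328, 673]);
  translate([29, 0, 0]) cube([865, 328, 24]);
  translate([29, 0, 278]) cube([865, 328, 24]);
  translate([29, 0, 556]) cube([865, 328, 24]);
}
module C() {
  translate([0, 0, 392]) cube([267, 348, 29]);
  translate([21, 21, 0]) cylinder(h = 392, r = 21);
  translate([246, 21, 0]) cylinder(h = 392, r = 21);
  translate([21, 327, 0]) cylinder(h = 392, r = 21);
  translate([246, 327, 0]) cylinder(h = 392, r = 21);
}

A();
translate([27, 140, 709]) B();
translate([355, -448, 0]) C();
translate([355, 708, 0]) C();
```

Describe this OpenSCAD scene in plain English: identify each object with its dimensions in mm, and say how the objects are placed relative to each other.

A is a table: top 977 mm (x) × 608 mm (y), 43 mm thick, upper face at z = 709 mm, on four round legs of 54 mm diameter, each leg's bounding box inset 34 mm from the nearest pair of top edges, running from z = 0 to the bottom of the top.

B is a bookshelf 923 mm wide overall, 328 mm deep and 673 mm tall. The two sides are 29 mm thick vertical panels. 3 horizontal shelves of 24 mm thickness span between the inner faces of the sides; the lowest shelf sits on the floor and shelves are stacked with a clear vertical gap of 254 mm between each pair.

C is a four-legged stool. The seat is 267×348 mm, 29 mm thick, top at z = 421 mm. It stands on four round legs, each 42 mm in diameter, from z = 0 to the seat underside, each leg's axis is inset half a diameter from the nearest pair of seat edges (so the leg's bounding box is flush with the corner).

The bookshelf is on top of the table, centred. Two stools sit around the table at the −y, +y sides.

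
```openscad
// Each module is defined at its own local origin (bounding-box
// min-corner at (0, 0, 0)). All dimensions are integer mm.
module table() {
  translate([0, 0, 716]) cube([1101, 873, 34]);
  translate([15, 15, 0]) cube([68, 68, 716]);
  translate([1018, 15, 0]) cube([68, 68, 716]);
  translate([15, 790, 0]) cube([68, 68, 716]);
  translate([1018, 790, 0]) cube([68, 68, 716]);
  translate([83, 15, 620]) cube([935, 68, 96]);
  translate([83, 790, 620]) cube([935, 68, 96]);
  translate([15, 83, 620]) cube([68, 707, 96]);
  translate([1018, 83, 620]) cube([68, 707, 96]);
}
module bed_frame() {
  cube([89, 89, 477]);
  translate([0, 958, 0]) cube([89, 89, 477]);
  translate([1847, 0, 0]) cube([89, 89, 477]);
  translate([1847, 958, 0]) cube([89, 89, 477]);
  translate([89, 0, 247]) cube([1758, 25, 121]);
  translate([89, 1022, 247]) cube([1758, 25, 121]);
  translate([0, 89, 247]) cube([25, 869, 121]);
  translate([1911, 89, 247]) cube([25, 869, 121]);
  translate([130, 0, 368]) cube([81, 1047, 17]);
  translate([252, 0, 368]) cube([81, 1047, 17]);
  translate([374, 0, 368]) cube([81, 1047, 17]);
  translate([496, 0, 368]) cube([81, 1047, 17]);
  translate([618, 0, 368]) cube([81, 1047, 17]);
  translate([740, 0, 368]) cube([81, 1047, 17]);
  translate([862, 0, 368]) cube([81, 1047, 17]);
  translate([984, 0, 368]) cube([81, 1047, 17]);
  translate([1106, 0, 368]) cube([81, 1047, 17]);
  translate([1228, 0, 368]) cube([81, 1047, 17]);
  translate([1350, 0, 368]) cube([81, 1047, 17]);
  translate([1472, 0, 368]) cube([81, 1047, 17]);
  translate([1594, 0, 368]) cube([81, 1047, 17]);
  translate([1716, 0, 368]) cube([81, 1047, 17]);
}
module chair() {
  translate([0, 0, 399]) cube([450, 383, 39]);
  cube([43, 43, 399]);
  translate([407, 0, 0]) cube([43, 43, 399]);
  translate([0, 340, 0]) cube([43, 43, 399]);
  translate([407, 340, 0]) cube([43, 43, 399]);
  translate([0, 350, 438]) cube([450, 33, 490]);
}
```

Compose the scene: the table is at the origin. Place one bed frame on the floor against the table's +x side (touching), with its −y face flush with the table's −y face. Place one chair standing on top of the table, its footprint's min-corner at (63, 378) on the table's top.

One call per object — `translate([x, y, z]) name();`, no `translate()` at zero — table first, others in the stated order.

table();
translate([1101, 0, 0]) bed_frame();
translate([63, 378, 750]) chair();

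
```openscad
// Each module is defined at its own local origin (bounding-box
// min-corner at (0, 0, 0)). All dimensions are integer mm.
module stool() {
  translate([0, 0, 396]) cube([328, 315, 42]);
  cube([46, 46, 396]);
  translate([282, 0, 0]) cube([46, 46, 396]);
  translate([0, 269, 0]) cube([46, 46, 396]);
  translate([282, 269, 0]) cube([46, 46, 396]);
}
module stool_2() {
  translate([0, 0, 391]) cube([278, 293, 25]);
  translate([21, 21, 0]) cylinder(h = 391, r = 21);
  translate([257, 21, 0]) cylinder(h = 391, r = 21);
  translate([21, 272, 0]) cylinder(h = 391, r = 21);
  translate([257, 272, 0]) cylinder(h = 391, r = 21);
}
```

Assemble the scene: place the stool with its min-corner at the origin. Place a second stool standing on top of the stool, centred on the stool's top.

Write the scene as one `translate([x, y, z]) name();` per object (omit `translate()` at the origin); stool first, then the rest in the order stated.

stool();
translate([25, 11, 438]) stool_2();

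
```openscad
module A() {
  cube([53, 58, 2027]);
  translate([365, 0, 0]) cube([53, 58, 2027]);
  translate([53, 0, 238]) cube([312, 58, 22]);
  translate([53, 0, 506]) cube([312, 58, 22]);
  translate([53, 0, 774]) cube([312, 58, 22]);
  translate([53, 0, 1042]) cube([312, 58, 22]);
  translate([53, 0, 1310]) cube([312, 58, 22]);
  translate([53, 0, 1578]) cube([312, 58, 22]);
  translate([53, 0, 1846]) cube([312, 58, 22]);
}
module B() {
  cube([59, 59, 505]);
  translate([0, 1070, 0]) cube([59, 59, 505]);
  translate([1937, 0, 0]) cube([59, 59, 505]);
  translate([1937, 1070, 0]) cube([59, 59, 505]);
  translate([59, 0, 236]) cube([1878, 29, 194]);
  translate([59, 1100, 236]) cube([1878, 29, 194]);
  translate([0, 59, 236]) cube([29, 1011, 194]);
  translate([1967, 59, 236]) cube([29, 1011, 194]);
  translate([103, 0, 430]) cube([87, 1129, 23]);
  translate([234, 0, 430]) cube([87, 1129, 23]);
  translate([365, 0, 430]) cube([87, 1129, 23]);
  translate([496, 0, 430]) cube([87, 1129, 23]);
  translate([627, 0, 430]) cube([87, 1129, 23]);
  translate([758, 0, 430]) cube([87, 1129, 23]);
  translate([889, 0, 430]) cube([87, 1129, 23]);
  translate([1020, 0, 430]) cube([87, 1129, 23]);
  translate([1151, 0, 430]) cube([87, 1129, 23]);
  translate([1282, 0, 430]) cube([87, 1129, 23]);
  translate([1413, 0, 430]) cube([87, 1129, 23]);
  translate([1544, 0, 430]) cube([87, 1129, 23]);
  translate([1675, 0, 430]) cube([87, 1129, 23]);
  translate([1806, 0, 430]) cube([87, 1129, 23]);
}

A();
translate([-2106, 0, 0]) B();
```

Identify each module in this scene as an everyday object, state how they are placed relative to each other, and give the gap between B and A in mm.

The bed frame's nearest face is 110 mm from the ladder's −x face.

A is a ladder. B is a bed frame. The bed frame is on the floor beside the ladder on its −x side. The gap between the bed frame and the ladder is 110 mm.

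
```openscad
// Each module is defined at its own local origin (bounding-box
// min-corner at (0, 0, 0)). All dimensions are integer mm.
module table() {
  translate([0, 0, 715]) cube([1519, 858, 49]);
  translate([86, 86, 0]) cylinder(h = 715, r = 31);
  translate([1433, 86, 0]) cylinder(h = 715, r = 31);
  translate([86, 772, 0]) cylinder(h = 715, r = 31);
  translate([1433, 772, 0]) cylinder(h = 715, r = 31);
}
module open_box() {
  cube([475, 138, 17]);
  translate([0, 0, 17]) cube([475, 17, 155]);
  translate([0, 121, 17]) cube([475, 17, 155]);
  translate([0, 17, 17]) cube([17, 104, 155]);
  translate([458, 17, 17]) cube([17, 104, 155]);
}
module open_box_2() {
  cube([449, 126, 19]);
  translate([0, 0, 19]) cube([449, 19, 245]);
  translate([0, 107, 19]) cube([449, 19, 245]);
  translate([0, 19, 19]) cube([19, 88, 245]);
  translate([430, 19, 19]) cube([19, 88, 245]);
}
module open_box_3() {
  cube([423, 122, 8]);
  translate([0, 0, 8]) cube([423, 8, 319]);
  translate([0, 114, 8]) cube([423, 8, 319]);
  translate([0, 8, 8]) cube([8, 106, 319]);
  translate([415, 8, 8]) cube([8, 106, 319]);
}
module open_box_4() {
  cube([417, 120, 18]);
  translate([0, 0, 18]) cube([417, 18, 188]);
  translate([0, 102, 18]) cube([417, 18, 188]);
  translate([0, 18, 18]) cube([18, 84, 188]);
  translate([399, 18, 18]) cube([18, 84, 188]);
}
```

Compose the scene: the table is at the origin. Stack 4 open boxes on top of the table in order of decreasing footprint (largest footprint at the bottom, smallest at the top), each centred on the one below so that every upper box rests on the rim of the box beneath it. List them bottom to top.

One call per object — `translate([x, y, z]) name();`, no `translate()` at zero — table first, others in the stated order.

table();
translate([522, 360, 764]) open_box();
translate([535, 366, 936]) open_box_2();
translate([548, 368, 1200]) open_box_3();
translate([551, 369, 1527]) open_box_4();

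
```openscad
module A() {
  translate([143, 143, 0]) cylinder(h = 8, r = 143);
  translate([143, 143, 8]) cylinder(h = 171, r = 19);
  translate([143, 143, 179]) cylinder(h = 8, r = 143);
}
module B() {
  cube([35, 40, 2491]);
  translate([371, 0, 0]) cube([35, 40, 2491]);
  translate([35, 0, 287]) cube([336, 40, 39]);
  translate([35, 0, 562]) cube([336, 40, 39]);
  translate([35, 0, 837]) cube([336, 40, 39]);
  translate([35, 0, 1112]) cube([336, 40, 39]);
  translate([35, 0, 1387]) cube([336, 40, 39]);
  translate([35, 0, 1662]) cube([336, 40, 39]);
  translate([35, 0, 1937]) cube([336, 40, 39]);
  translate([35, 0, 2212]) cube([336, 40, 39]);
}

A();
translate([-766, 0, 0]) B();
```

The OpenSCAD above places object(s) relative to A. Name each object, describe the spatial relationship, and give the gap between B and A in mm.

The ladder's nearest face is 360 mm from the spool's −x face.

A is a spool. B is a ladder. The ladder is on the floor beside the spool on its −x side. The gap between the ladder and the spool is 360 mm.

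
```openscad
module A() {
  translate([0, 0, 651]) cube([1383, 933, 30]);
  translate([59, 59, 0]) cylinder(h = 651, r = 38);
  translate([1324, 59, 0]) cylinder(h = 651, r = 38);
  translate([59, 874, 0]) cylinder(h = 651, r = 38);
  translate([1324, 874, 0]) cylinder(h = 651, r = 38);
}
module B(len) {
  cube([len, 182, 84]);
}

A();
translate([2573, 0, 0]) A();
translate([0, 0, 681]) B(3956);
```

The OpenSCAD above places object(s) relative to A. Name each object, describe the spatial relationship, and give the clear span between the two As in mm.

Second table starts at x = 2573; first ends at x = 1383; clear span = 2573 − 1383 = 1190 mm.

A is a table. B is a beam. A beam spans the tops of two tables. The clear span between the two tables is 1190 mm.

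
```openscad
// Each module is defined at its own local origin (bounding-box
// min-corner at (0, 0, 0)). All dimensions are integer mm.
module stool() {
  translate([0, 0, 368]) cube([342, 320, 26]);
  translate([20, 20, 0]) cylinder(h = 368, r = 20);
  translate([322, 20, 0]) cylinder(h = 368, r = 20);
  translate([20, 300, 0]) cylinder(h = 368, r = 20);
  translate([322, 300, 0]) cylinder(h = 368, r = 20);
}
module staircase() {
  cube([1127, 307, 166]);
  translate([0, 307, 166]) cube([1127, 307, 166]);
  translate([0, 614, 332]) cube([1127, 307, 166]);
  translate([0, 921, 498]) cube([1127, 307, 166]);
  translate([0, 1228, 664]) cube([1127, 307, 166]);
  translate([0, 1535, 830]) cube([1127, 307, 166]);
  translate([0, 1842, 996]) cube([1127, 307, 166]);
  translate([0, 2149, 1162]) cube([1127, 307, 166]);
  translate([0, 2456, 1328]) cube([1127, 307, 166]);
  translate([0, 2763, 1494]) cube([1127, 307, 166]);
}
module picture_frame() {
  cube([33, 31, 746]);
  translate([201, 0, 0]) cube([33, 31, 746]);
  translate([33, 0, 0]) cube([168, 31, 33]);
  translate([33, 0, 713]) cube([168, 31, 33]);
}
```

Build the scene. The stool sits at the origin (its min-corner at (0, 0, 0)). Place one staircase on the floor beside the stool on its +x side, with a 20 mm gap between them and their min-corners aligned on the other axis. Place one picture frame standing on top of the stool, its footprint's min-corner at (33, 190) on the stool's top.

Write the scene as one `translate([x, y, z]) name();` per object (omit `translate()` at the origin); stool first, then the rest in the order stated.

stool();
translate([362, 0, 0]) staircase();
translate([33, 190, 394]) picture_frame();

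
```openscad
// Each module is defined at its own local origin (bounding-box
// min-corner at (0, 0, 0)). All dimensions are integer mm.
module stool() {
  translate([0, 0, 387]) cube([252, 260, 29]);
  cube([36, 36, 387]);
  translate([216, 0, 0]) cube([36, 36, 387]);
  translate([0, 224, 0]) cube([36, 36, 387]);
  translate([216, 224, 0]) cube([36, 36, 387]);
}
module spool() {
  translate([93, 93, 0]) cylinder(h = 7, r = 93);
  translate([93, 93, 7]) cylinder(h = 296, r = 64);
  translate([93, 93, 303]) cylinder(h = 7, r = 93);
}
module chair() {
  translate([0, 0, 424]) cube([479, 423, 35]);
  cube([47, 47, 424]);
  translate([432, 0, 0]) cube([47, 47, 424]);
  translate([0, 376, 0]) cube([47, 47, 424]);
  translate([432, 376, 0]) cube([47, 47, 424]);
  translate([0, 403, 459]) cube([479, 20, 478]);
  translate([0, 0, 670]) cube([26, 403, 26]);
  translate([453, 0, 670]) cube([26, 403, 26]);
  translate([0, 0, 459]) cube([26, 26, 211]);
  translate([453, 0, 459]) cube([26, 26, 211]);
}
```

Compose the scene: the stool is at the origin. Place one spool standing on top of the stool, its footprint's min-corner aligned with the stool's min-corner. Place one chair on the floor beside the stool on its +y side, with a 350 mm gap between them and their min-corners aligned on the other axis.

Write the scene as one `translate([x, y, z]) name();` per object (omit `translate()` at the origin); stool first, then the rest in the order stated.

stool();
translate([0, 0, 416]) spool();
translate([0, 610, 0]) chair();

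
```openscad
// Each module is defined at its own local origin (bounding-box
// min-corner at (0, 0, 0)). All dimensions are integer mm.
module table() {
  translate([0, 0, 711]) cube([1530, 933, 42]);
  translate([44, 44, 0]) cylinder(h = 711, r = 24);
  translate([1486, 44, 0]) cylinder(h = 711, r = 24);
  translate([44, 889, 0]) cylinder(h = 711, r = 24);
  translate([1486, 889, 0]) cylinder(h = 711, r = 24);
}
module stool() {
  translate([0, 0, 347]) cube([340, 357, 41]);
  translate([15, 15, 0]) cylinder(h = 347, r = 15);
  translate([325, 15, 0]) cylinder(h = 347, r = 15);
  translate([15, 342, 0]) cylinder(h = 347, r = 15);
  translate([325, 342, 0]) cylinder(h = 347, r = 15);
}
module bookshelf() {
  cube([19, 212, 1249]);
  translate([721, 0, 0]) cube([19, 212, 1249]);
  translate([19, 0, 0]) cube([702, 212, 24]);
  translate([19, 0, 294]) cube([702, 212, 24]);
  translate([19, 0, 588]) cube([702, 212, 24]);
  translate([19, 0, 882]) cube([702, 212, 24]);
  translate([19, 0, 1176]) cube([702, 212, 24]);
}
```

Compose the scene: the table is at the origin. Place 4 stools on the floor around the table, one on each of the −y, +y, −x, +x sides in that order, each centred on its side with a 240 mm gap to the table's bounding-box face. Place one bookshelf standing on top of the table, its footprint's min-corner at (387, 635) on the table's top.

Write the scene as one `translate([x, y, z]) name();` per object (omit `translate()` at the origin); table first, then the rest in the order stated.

table();
translate([595, -597, 0]) stool();
translate([595, 1173, 0]) stool();
translate([-580, 288, 0]) stool();
translate([1770, 288, 0]) stool();
translate([387, 635, 753]) bookshelf();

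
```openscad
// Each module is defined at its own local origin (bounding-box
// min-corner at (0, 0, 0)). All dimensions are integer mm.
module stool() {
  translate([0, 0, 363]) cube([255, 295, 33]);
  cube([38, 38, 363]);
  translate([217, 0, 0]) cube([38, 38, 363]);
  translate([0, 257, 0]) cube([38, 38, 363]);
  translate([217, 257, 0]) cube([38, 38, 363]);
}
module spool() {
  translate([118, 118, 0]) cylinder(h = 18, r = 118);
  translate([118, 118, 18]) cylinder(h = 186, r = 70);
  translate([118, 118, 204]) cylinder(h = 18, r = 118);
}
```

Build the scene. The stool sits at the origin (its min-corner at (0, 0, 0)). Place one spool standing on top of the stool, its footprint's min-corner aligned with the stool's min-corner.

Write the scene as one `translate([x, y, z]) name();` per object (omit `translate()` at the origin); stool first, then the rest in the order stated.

stool();
translate([0, 0, 396]) spool();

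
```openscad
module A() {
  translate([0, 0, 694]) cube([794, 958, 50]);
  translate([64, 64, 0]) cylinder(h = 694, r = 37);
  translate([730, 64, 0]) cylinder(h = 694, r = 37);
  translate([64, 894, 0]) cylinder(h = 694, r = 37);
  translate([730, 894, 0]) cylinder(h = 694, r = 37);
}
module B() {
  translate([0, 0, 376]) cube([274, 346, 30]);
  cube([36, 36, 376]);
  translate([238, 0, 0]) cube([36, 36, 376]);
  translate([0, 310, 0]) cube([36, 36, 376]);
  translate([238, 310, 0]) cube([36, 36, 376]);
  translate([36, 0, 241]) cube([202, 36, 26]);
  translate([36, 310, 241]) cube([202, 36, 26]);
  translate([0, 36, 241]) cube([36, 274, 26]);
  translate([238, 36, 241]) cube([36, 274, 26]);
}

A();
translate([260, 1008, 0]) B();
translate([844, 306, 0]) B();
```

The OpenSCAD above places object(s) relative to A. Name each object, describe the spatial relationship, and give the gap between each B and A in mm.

A is a table. B is a stool. Two stools sit around the table at the +y, +x sides. The gap between each stool and the table is 50 mm.

Each stool's nearest face is 50 mm from the table's bounding box.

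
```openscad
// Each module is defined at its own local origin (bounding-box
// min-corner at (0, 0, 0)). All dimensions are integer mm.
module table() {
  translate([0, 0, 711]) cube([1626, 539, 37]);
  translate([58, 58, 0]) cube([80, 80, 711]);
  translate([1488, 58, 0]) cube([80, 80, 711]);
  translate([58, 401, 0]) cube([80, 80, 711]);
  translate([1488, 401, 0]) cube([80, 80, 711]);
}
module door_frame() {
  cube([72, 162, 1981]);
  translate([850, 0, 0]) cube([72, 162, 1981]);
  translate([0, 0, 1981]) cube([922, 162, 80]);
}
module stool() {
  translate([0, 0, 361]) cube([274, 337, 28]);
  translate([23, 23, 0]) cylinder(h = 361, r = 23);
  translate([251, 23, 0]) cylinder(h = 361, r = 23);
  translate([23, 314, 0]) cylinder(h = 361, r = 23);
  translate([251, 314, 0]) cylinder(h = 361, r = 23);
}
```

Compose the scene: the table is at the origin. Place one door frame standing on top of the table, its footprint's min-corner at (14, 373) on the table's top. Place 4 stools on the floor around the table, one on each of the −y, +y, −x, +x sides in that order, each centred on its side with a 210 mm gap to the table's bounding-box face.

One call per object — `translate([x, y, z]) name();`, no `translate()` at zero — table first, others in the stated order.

table();
translate([14, 373, 748]) door_frame();
translate([676, -547, 0]) stool();
translate([676, 749, 0]) stool();
translate([-484, 101, 0]) stool();
translate([1836, 101, 0]) stool();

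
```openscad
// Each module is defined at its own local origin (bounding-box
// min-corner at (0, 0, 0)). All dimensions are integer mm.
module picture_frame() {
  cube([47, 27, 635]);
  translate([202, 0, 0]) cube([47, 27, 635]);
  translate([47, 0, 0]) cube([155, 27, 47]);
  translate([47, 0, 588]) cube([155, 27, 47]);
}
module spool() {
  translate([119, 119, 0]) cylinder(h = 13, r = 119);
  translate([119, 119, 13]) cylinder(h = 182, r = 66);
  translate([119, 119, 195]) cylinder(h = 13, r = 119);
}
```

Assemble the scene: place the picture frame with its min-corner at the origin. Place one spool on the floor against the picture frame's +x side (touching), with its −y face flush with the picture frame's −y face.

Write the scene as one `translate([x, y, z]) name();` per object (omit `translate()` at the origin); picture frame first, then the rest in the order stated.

picture_frame();
translate([249, 0, 0]) spool();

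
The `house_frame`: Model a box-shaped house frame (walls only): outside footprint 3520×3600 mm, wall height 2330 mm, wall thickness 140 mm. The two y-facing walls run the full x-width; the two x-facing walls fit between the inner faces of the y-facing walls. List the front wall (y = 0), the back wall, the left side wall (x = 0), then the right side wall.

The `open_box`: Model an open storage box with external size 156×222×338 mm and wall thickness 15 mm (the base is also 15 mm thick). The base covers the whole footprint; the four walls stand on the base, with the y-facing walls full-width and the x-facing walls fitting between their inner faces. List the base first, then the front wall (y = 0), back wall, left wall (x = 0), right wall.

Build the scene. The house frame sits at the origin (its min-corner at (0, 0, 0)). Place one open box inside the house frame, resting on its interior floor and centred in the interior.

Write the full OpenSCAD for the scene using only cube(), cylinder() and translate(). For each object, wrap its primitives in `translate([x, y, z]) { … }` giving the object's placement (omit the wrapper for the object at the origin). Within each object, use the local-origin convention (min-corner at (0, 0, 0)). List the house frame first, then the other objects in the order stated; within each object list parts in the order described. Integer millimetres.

cube([3520, 140, 2330]);
translate([0, 3460, 0]) cube([3520, 140, 2330]);
translate([0, 140, 0]) cube([140, 3320, 2330]);
translate([3380, 140, 0]) cube([140, 3320, 2330]);
translate([1682, 1689, 0]) {
  cube([156, 222, 15]);
  translate([0, 0, 15]) cube([156, 15, 323]);
  translate([0, 207, 15]) cube([156, 15, 323]);
  translate([0, 15, 15]) cube([15, 192, 323]);
  translate([141, 15, 15]) cube([15, 192, 323]);
}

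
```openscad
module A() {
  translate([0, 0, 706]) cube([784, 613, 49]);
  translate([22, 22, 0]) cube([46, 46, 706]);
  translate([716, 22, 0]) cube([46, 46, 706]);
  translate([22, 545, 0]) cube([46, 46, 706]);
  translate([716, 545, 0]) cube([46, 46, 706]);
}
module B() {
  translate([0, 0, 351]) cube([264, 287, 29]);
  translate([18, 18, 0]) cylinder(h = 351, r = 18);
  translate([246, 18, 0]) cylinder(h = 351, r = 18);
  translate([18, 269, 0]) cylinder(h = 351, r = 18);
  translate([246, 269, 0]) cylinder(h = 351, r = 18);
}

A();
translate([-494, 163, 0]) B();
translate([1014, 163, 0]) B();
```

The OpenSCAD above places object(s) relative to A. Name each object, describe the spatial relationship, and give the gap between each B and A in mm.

A is a table. B is a stool. Two stools sit around the table at the −x, +x sides. The gap between each stool and the table is 230 mm.

Each stool's nearest face is 230 mm from the table's bounding box.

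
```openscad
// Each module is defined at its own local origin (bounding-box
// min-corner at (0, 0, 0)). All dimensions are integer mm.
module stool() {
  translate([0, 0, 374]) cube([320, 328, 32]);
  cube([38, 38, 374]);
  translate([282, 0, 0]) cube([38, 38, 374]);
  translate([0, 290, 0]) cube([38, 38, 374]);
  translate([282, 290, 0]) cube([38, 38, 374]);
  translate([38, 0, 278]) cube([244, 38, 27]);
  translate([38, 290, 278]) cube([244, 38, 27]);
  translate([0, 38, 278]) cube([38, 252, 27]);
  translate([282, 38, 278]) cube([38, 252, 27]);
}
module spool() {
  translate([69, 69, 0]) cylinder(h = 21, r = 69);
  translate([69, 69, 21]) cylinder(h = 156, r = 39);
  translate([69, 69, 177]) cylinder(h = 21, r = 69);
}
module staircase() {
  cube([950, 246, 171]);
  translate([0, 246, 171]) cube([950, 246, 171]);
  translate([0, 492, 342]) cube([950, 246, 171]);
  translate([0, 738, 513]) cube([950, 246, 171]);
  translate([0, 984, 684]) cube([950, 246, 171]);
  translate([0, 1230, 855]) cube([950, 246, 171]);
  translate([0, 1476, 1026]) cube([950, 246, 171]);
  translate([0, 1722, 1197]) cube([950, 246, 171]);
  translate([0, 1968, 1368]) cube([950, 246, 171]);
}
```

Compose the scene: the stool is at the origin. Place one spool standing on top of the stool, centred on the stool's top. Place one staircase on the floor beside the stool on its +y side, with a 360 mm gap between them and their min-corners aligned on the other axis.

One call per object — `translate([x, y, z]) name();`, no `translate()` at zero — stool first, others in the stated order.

stool();
translate([91, 95, 406]) spool();
translate([0, 688, 0]) staircase();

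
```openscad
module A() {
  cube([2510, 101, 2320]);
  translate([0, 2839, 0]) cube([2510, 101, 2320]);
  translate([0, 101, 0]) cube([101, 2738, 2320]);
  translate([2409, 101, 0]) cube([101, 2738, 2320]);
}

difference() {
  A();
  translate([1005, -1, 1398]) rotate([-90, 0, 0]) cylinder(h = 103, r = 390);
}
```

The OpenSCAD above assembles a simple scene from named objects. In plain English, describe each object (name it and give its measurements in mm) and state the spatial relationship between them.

A is a box-shaped house frame (walls only): outside footprint 2510×2940 mm, wall height 2320 mm, wall thickness 101 mm. The two y-facing walls run the full x-width; the two x-facing walls fit between the inner faces of the y-facing walls.

The house frame has a circular hole of radius 390 mm through its front wall, centred at (x = 1005, z = 1398).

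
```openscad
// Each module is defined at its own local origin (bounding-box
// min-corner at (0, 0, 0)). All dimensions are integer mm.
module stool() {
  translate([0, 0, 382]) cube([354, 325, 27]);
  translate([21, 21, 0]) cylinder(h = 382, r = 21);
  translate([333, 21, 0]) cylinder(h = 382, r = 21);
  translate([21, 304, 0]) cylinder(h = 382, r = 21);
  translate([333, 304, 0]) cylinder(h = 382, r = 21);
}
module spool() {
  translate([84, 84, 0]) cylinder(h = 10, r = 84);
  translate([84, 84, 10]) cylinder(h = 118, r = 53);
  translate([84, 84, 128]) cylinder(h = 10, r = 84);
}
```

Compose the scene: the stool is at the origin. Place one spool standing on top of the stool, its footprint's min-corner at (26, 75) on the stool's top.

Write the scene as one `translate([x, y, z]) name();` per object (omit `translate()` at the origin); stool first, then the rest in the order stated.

stool();
translate([26, 75, 409]) spool();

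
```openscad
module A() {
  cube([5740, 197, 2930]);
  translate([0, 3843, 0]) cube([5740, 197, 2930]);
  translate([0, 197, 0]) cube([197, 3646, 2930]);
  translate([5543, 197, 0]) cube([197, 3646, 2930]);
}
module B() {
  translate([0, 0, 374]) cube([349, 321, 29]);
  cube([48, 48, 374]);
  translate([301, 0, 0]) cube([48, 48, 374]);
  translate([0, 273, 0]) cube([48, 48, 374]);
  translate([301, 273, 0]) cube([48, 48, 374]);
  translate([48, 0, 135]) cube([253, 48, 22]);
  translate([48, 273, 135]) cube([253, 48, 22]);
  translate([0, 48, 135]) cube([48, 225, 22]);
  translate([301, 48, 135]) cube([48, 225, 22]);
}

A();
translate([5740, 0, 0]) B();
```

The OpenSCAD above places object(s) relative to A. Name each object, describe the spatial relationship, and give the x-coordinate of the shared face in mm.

A is a house frame. B is a stool. The stool is against the house frame's +x side, with their −y faces flush. The x-coordinate of the shared face is 5740 mm.

The house frame's +x face and the stool's −x face are both at x = 5740 mm.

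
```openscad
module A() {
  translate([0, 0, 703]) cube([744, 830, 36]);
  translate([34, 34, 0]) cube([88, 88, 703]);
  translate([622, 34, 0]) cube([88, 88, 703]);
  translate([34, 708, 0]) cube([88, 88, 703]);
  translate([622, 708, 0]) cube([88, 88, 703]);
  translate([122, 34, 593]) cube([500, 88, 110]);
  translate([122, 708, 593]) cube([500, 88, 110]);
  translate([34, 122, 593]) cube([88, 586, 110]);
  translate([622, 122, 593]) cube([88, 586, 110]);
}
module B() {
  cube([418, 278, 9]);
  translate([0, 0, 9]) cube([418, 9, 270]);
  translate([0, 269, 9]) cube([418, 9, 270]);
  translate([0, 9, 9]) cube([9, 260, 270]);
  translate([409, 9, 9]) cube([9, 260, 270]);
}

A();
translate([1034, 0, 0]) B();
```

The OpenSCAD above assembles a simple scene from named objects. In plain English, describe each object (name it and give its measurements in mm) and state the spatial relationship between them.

A is a table: top 744 mm (x) × 830 mm (y), 36 mm thick, upper face at z = 739 mm, on four 88×88 mm square legs, each inset 34 mm from the nearest pair of top edges, running from z = 0 to the bottom of the top. Four apron rails, 88 mm thick and 110 mm tall, run between adjacent legs with their top edges flush with the underside of the top and their outer faces flush with the legs' outer faces.

B is an open storage box with external size 418×278×279 mm and wall thickness 9 mm (the base is also 9 mm thick). The base covers the whole footprint; the four walls stand on the base, with the y-facing walls full-width and the x-facing walls fitting between their inner faces.

The open box is on the floor beside the table on its +x side.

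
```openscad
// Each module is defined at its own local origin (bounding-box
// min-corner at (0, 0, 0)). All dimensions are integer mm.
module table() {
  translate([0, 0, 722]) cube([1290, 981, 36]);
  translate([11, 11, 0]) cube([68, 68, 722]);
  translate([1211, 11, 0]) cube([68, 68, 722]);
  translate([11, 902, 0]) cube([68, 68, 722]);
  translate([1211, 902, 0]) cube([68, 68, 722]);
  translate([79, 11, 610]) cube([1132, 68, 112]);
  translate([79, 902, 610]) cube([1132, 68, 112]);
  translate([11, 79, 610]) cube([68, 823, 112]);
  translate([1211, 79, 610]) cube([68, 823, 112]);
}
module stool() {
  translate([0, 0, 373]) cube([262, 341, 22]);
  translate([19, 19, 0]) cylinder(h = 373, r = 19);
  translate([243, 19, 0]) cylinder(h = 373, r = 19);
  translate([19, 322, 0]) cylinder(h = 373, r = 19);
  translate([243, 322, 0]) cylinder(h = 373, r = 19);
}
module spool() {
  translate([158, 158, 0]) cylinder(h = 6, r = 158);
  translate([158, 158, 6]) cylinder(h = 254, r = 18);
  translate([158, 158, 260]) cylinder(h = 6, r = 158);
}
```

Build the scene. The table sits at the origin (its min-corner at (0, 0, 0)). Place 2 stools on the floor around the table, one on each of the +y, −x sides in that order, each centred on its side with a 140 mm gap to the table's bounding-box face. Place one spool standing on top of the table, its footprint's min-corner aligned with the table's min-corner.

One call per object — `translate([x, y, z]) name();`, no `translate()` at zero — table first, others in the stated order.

table();
translate([514, 1121, 0]) stool();
translate([-402, 320, 0]) stool();
translate([0, 0, 758]) spool();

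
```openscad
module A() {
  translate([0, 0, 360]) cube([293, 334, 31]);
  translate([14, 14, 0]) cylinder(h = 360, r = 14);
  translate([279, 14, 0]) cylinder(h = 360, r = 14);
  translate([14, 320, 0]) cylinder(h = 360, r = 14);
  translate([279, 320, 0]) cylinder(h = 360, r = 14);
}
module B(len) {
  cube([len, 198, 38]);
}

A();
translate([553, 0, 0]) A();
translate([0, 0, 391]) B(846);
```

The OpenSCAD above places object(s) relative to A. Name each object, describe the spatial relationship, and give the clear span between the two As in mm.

Second stool starts at x = 553; first ends at x = 293; clear span = 553 − 293 = 260 mm.

A is a stool. B is a beam. A beam spans the tops of two stools. The clear span between the two stools is 260 mm.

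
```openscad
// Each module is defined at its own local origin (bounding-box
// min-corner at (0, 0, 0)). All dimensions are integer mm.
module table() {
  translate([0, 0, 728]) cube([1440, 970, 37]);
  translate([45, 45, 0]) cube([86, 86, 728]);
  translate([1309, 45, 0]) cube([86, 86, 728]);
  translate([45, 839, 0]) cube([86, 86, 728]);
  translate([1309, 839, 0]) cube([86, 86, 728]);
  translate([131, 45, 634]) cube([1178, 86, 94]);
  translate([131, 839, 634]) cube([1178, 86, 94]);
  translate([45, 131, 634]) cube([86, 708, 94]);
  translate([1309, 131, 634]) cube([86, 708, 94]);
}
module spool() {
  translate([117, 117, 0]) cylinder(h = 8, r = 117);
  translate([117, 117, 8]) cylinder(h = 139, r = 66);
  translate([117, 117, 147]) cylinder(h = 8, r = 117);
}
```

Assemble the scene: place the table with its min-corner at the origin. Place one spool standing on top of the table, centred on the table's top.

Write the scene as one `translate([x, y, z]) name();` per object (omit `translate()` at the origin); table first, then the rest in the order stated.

table();
translate([603, 368, 765]) spool();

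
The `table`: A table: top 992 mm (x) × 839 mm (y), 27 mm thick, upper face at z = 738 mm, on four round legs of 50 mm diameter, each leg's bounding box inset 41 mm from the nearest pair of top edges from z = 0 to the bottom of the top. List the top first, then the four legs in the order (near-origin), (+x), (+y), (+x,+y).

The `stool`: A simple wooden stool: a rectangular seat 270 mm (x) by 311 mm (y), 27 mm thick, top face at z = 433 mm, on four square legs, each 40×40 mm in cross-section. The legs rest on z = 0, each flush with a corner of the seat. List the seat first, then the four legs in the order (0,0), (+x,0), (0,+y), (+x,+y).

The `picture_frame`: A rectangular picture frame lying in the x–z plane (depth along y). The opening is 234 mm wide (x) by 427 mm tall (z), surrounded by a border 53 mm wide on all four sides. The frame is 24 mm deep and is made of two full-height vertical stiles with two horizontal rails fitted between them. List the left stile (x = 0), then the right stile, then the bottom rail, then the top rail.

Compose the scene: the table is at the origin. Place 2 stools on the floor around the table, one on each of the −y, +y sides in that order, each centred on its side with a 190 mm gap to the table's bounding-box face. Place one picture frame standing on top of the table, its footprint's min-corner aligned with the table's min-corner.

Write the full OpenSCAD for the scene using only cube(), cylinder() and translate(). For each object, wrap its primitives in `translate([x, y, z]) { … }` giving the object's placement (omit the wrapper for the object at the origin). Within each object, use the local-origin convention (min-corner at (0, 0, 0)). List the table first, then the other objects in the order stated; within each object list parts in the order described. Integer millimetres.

translate([0, 0, 711]) cube([992, 839, 27]);
translate([66, 66, 0]) cylinder(h = 711, r = 25);
translate([926, 66, 0]) cylinder(h = 711, r = 25);
translate([66, 773, 0]) cylinder(h = 711, r = 25);
translate([926, 773, 0]) cylinder(h = 711, r = 25);
translate([361, -501, 0]) {
  translate([0, 0, 406]) cube([270, 311, 27]);
  cube([40, 40, 406]);
  translate([230, 0, 0]) cube([40, 40, 406]);
  translate([0, 271, 0]) cube([40, 40, 406]);
  translate([230, 271, 0]) cube([40, 40, 406]);
}
translate([361, 1029, 0]) {
  translate([0, 0, 406]) cube([270, 311, 27]);
  cube([40, 40, 406]);
  translate([230, 0, 0]) cube([40, 40, 406]);
  translate([0, 271, 0]) cube([40, 40, 406]);
  translate([230, 271, 0]) cube([40, 40, 406]);
}
translate([0, 0, 738]) {
  cube([53, 24, 533]);
  translate([287, 0, 0]) cube([53, 24, 533]);
  translate([53, 0, 0]) cube([234, 24, 53]);
  translate([53, 0, 480]) cube([234, 24, 53]);
}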